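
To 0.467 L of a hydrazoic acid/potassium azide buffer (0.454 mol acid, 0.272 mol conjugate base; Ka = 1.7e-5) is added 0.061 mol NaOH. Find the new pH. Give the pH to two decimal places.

pH = 4.70

OH- converts HN3 to N3-: HN3 → 0.393 mol, N3- → 0.333 mol.
pKa = −log(1.7 × 10^-5) = 4.770
Henderson–Hasselbalch with mole ratio 0.333/0.393: pH = 4.770 + (-0.072)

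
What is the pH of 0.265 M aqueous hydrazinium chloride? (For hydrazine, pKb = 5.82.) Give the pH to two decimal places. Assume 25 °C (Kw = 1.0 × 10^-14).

N2H5+ is the conjugate acid of the weak base N2H4.
Kb = 10^(−5.82) = 1.51 × 10^-6
Ka = Kw/Kb = 1.0×10^-14 / 1.51 × 10^-6 = 6.62 × 10^-9
Ka = x²/(0.265 − x) = 6.62 × 10^-9
Neglecting x in the denominator: x = √(6.62 × 10^-9 × 0.265) = 4.19 × 10^-5 M
pH = −log[H+] = −log(4.19 × 10^-5) = 4.38

pH = 4.38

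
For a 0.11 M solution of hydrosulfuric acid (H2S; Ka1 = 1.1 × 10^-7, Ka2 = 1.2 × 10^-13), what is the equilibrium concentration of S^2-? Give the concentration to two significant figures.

1.2 × 10^-13 M

First ionization gives [H+] ≈ [HS-] = 1.10 × 10^-4 M.
Second step: Ka2 = [H+][S^2-]/[HS-] ≈ [S^2-] (since [H+] ≈ [HS-]).
So [S^2-] ≈ Ka2.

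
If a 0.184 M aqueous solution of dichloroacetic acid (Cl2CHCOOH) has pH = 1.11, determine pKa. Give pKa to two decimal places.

[H+] = 10^(-1.11) = 7.76 × 10^-2 M
At equilibrium [HA] = 0.184 − 7.76 × 10^-2 = 1.06 × 10^-1 M
Ka = [H+][A-]/[HA] = (7.76 × 10^-2)² / 1.06 × 10^-1 = 5.68 × 10^-2
pKa = -log(5.68 × 10^-2) = 1.25

pKa = 1.25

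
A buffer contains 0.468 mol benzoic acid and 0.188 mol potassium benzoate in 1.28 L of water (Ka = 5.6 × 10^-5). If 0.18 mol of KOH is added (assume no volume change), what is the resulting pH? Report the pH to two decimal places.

pH = 4.36

After neutralization: n(C6H5COOH) = 0.288 mol, n(C6H5COO-) = 0.368 mol.
pKa = −log(5.6 × 10^-5) = 4.252
pH = pKa + log(n_C6H5COO-/n_C6H5COOH) = 4.252 + log(0.368/0.288) = 4.252 + (+0.106)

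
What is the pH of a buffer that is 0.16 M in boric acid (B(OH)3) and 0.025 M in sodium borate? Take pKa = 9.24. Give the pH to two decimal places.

Using pH = pKa + log([base]/[acid]) with [base]/[acid] = 0.025/0.16:
pH = 9.24 + (-0.806) = 8.43

pH = 8.43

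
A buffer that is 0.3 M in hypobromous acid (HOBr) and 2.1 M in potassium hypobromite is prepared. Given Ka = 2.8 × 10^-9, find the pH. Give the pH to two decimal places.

pKa = −log(2.8 × 10^-9) = 8.553
Henderson–Hasselbalch: pH = pKa + log([OBr-]/[HOBr]) = 8.553 + log(2.1/0.3)
pH = 8.553 + (+0.845) = 9.40

pH = 9.40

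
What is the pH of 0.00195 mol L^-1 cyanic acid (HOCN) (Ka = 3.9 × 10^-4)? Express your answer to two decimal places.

HOCN ⇌ OCN- + H+
Ka = [H+]²/(0.00195 − [H+]) = 3.9 × 10^-4
Here C₀/Ka ≈ 5, so the small-[H+] approximation fails. Use the quadratic:
[H+] = (−Ka + √(Ka² + 4·Ka·C₀))/2 = 6.99 × 10^-4 M
pH = −log(6.99 × 10^-4) = 3.16

pH = 3.16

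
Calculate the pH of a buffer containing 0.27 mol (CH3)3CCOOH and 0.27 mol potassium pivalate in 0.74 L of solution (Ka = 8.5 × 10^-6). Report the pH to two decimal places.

pKa = −log(8.5 × 10^-6) = 5.071
pH = pKa + log([A⁻]/[HA]) = 5.071 + log(0.27/0.27)
pH = 5.071 + (+0.000) = 5.07

pH = 5.07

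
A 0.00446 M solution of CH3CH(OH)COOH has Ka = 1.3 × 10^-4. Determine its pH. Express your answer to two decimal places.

CH3CH(OH)COOH ⇌ CH3CH(OH)COO- + H+
From the ICE table, Ka = x²/(0.00446 − x) = 1.3 × 10^-4.
x is not negligible relative to C₀; solve x² + 0.00013·x − 5.8e-07 = 0.
x = [−0.00013 + √(0.00013² + 2.32e-06)]/2 = 6.99 × 10^-4 M
pH = −log[H+] = −log(6.99 × 10^-4) = 3.16

pH = 3.16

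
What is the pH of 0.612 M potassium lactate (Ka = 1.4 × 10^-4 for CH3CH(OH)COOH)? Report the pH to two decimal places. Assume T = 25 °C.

CH3CH(OH)COO- is the conjugate base of the weak acid CH3CH(OH)COOH.
Kb = Kw/Ka = 1.0×10^-14 / 1.4 × 10^-4 = 7.14 × 10^-11
From the ICE table, Kb = [OH-]²/(0.612 − [OH-]) = 7.14 × 10^-11.
Neglecting [OH-] in the denominator: [OH-] = √(7.14 × 10^-11 × 0.612) = 6.61 × 10^-6 M
([OH-]/C₀ = 0.0011% < 5%, so the approximation holds.)
pOH = −log(6.61 × 10^-6) = 5.18; pH = 14.00 − 5.18 = 8.82

pH = 8.82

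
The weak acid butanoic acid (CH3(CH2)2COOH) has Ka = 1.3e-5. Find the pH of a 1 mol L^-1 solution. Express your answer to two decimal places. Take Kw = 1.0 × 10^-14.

pH = 2.44

CH3(CH2)2COOH ⇌ CH3(CH2)2COO- + H+
From the ICE table, Ka = [H+]²/(1 − [H+]) = 1.3 × 10^-5.
Neglecting [H+] in the denominator: [H+] = √(1.3 × 10^-5 × 1) = 3.61 × 10^-3 M
Check: 0.36% ionized — well under 5%, approximation valid.
pH = −log[H+] = −log(3.61 × 10^-3) = 2.44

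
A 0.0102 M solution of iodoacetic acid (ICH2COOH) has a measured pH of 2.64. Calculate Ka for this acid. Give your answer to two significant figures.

Ka = 6.6 × 10^-4

[H+] = 10^(-2.64) = 2.29 × 10^-3 M
At equilibrium [HA] = 0.0102 − 2.29 × 10^-3 = 7.91 × 10^-3 M
Ka = [H+][A-]/[HA] = (2.29 × 10^-3)² / 7.91 × 10^-3 = 6.6 × 10^-4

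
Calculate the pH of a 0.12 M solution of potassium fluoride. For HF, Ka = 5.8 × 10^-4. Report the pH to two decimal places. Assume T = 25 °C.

pH = 8.16

F- is the conjugate base of the weak acid HF.
Kb = Kw/Ka = 1.0×10^-14 / 5.8 × 10^-4 = 1.72 × 10^-11
Kb = x²/(0.12 − x) = 1.72 × 10^-11
Assume x ≪ 0.12: x ≈ √(1.72 × 10^-11 × 0.12) = 1.44 × 10^-6 M
pOH = −log(1.44 × 10^-6) = 5.84; pH = 14.00 − 5.84 = 8.16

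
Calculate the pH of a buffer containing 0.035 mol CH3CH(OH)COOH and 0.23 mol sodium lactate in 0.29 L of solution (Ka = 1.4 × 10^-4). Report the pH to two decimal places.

pKa = −log(1.4 × 10^-4) = 3.854
pH = pKa + log([A⁻]/[HA]) = 3.854 + log(0.23/0.035)
pH = 3.854 + (+0.818) = 4.67

pH = 4.67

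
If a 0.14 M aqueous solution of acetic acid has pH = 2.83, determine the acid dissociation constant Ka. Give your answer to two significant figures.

Ka = 1.6 × 10^-5

[H+] = 10^(-2.83) = 1.48 × 10^-3 M
At equilibrium [HA] = 0.14 − 1.48 × 10^-3 = 1.39 × 10^-1 M
Ka = [H+][A-]/[HA] = (1.48 × 10^-3)² / 1.39 × 10^-1 = 1.6 × 10^-5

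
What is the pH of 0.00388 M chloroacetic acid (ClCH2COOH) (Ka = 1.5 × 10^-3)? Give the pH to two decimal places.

ClCH2COOH ⇌ ClCH2COO- + H+
From the ICE table, Ka = [H+]²/(0.00388 − [H+]) = 1.5 × 10^-3.
The 5% rule fails; solving [H+]² + Ka·[H+] − Ka·C₀ = 0 exactly:
[H+] = [−0.0015 + √(0.0015² + 2.33e-05)]/2 = 1.78 × 10^-3 M
pH = −log[H+] = −log(1.78 × 10^-3) = 2.75

pH = 2.75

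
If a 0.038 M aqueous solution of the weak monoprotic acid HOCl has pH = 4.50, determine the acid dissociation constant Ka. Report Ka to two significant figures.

Ka = 2.6 × 10^-8

[H+] = 10^(-4.50) = 3.16 × 10^-5 M
At equilibrium [HA] = 0.038 − 3.16 × 10^-5 = 3.80 × 10^-2 M
Ka = [H+][A-]/[HA] = (3.16 × 10^-5)² / 3.80 × 10^-2 = 2.6 × 10^-8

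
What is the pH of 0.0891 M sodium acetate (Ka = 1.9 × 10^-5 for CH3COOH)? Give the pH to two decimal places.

CH3COO- is the conjugate base of the weak acid CH3COOH.
Kb = Kw/Ka = 1.0×10^-14 / 1.9 × 10^-5 = 5.26 × 10^-10
From the ICE table, Kb = x²/(0.0891 − x) = 5.26 × 10^-10.
Assume x ≪ 0.0891: x ≈ √(5.26 × 10^-10 × 0.0891) = 6.85 × 10^-6 M
(x/C₀ = 0.0077% < 5%, so the approximation holds.)
pOH = −log(6.85 × 10^-6) = 5.16; pH = 14.00 − 5.16 = 8.84

pH = 8.84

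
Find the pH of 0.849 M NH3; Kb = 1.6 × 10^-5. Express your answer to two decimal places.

pH = 11.57

NH3 + H2O ⇌ NH4+ + OH-
From the ICE table, Kb = x²/(0.849 − x) = 1.6 × 10^-5.
Assume x ≪ 0.849: x ≈ √(1.6 × 10^-5 × 0.849) = 3.69 × 10^-3 M
pOH = 2.43, so pH = 14.00 − pOH = 11.57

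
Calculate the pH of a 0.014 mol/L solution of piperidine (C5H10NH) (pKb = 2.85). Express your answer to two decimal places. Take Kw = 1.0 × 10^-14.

pH = 11.58

C5H10NH + H2O ⇌ C5H10NH2+ + OH-
Kb = 10^(−2.85) = 1.41 × 10^-3
From the ICE table, Kb = x²/(0.014 − x) = 1.41 × 10^-3.
The 5% rule fails; solving x² + Kb·x − Kb·C₀ = 0 exactly:
x = (−Kb + √(Kb² + 4·Kb·C₀))/2 = 3.79 × 10^-3 M
pOH = 2.42, so pH = 14.00 − pOH = 11.58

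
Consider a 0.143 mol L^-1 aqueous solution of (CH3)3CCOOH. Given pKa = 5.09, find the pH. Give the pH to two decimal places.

pH = 2.97

(CH3)3CCOOH ⇌ (CH3)3CCOO- + H+
Ka = 10^(−5.09) = 8.13 × 10^-6
Ka = [H+]²/(0.143 − [H+]) = 8.13 × 10^-6
Since Ka ≪ C₀, [H+] ≈ √(Ka·C₀) = 1.08 × 10^-3 M.
Check: 0.75% ionized — well under 5%, approximation valid.
pH = −log[H+] = −log(1.08 × 10^-3) = 2.97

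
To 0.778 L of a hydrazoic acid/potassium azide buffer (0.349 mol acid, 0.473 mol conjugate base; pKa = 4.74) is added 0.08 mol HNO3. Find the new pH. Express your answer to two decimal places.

pH = 4.70

After neutralization: n(HN3) = 0.429 mol, n(N3-) = 0.393 mol.
Henderson–Hasselbalch with mole ratio 0.393/0.429: pH = 4.74 + (-0.038)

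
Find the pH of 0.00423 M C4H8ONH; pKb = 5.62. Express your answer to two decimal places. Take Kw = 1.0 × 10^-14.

C4H8ONH + H2O ⇌ C4H8ONH2+ + OH-
Kb = 10^(−5.62) = 2.40 × 10^-6
Kb = [OH-]²/(0.00423 − [OH-]) = 2.40 × 10^-6
Assume [OH-] ≪ 0.00423: [OH-] ≈ √(2.40 × 10^-6 × 0.00423) = 1.01 × 10^-4 M
Check: 2.4% ionized — well under 5%, approximation valid.
pOH = 4.00, so pH = 14.00 − pOH = 10.00

pH = 10.00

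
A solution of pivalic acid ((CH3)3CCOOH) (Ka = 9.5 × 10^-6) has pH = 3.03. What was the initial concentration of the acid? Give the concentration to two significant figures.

[H+] = 10^(-3.03) = 9.33 × 10^-4 M = x
Ka = x²/(C₀ − x) ⇒ C₀ = x + x²/Ka
C₀ = 9.33 × 10^-4 + (9.33 × 10^-4)²/(9.5 × 10^-6) = 9.26 × 10^-2 M

C₀ = 9.3 × 10^-2 M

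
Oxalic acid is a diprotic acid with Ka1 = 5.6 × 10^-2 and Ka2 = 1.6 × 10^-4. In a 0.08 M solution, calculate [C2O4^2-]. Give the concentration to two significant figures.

First ionization gives [H+] ≈ [HC2O4-] = 4.46 × 10^-2 M.
Second step: Ka2 = [H+][C2O4^2-]/[HC2O4-] ≈ [C2O4^2-] (since [H+] ≈ [HC2O4-]).
So [C2O4^2-] ≈ Ka2.

1.6 × 10^-4 M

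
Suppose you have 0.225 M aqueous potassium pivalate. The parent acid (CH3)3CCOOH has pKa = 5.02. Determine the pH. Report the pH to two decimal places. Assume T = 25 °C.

(CH3)3CCOO- is the conjugate base of the weak acid (CH3)3CCOOH.
Ka = 10^(−5.02) = 9.55 × 10^-6
Kb = Kw/Ka = 1.0×10^-14 / 9.55 × 10^-6 = 1.05 × 10^-9
From the ICE table, Kb = [OH-]²/(0.225 − [OH-]) = 1.05 × 10^-9.
Assume [OH-] ≪ 0.225: [OH-] ≈ √(1.05 × 10^-9 × 0.225) = 1.54 × 10^-5 M
pOH = 4.81, so pH = 14.00 − pOH = 9.19

pH = 9.19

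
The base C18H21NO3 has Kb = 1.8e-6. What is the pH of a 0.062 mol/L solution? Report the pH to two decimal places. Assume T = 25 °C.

C18H21NO3 + H2O ⇌ C18H22NO3+ + OH-
Kb = [OH-]²/(0.062 − [OH-]) = 1.8 × 10^-6
Neglecting [OH-] in the denominator: [OH-] = √(1.8 × 10^-6 × 0.062) = 3.34 × 10^-4 M
([OH-]/C₀ = 0.54% < 5%, so the approximation holds.)
pOH = 3.48, so pH = 14.00 − pOH = 10.52

pH = 10.52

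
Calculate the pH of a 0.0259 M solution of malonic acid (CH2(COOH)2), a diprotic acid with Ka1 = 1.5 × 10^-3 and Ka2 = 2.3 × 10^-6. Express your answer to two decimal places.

Since Ka1 ≫ Ka2, the first ionization dominates [H+].
Ka1 = x²/(0.0259 − x) = 1.5 × 10^-3
Solving the quadratic: x = (−Ka1 + √(Ka1² + 4·Ka1·C₀))/2 = 5.53 × 10^-3 M
pH = −log(5.53 × 10^-3) = 2.26

pH = 2.26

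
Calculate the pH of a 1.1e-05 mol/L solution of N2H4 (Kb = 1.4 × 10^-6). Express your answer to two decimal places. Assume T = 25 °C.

N2H4 + H2O ⇌ N2H5+ + OH-
From the ICE table, Kb = x²/(1.1e-05 − x) = 1.4 × 10^-6.
x is not negligible relative to C₀; solve x² + 1.4e-06·x − 1.54e-11 = 0.
x = (−Kb + √(Kb² + 4·Kb·C₀))/2 = 3.29 × 10^-6 M
pOH = −log(3.29 × 10^-6) = 5.48; pH = 14.00 − 5.48 = 8.52

pH = 8.52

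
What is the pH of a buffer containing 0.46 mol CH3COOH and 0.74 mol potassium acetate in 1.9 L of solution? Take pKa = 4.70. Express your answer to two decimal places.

pH = pKa + log([A⁻]/[HA]) = 4.70 + log(0.74/0.46)
pH = 4.70 + (+0.206) = 4.91

pH = 4.91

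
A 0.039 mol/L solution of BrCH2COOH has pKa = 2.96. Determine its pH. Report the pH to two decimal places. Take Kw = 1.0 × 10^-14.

BrCH2COOH ⇌ BrCH2COO- + H+
Ka = 10^(−2.96) = 1.10 × 10^-3
From the ICE table, Ka = x²/(0.039 − x) = 1.10 × 10^-3.
The 5% rule fails; solving x² + Ka·x − Ka·C₀ = 0 exactly:
x = [−0.0011 + √(0.0011² + 0.000172)]/2 = 6.02 × 10^-3 M
pH = −log[H+] = −log(6.02 × 10^-3) = 2.22

pH = 2.22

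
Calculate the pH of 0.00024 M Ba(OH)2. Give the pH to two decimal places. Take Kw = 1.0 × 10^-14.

Ba(OH)2 is a strong base (each formula unit releases 2 OH-); [OH-] = 0.00048 M.
pOH = -log(0.00048) = 3.32
pH = 14.00 - 3.32 = 10.68

pH = 10.68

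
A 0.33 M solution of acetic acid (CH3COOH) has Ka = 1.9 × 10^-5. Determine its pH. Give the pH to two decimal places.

CH3COOH ⇌ CH3COO- + H+
Ka = [H+]²/(0.33 − [H+]) = 1.9 × 10^-5
Since Ka ≪ C₀, [H+] ≈ √(Ka·C₀) = 2.50 × 10^-3 M.
pH = −log[H+] = −log(2.50 × 10^-3) = 2.60

pH = 2.60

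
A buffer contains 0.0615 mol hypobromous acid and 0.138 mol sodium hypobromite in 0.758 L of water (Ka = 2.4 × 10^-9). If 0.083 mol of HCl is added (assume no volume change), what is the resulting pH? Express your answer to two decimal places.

Added H+ converts OBr- to HOBr: HOBr → 0.145 mol, OBr- → 0.055 mol.
pKa = −log(2.4 × 10^-9) = 8.620
pH = pKa + log([A⁻]/[HA]) = 8.620 + log(0.055/0.145) = 8.620 -0.421

pH = 8.20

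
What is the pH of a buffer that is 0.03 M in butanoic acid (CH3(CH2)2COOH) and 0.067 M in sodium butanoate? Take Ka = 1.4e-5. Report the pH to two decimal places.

pH = 5.20

pKa = −log(1.4 × 10^-5) = 4.854
Using pH = pKa + log([base]/[acid]) with [base]/[acid] = 0.067/0.03:
pH = 4.854 + (+0.349) = 5.20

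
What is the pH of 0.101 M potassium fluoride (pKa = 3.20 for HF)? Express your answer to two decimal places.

F- is the conjugate base of the weak acid HF.
Ka = 10^(−3.20) = 6.31 × 10^-4
Kb = Kw/Ka = 1.0×10^-14 / 6.31 × 10^-4 = 1.58 × 10^-11
Kb = x²/(0.101 − x) = 1.58 × 10^-11
Since Kb ≪ C₀, x ≈ √(Kb·C₀) = 1.26 × 10^-6 M.
Check: 0.0013% ionized — well under 5%, approximation valid.
pOH = −log(1.26 × 10^-6) = 5.90; pH = 14.00 − 5.90 = 8.10

pH = 8.10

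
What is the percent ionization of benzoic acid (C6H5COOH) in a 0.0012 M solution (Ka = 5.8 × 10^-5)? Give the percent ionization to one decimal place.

19.7%

C6H5COOH ⇌ C6H5COO- + H+; let x = [H+] at equilibrium.
Ka = x²/(C₀ − x); solving the quadratic gives x = 2.36 × 10^-4 M.
Fraction ionized = 2.36 × 10^-4 / 0.0012 = 0.1967 → 19.7%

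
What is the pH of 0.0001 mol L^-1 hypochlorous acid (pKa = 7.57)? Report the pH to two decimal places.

HOCl ⇌ OCl- + H+
Ka = 10^(−7.57) = 2.69 × 10^-8
Ka = [H+]²/(0.0001 − [H+]) = 2.69 × 10^-8
Since Ka ≪ C₀, [H+] ≈ √(Ka·C₀) = 1.64 × 10^-6 M.
([H+]/C₀ = 1.6% < 5%, so the approximation holds.)
pH = −log[H+] = −log(1.64 × 10^-6) = 5.79

pH = 5.79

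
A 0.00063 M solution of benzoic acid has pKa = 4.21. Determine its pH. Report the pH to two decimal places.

C6H5COOH ⇌ C6H5COO- + H+
Ka = 10^(−4.21) = 6.17 × 10^-5
From the ICE table, Ka = [H+]²/(0.00063 − [H+]) = 6.17 × 10^-5.
[H+] is not negligible relative to C₀; solve [H+]² + 6.17e-05·[H+] − 3.89e-08 = 0.
[H+] = [−6.17e-05 + √(6.17e-05² + 1.55e-07)]/2 = 1.69 × 10^-4 M
pH = −log(1.69 × 10^-4) = 3.77

pH = 3.77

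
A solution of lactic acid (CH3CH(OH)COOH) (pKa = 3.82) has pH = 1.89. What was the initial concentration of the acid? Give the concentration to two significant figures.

C₀ = 1.1 M

[H+] = 10^(-1.89) = 1.29 × 10^-2 M = x
Ka = 10^(−3.82) = 1.51 × 10^-4
Ka = x²/(C₀ − x) ⇒ C₀ = x + x²/Ka
C₀ = 1.29 × 10^-2 + (1.29 × 10^-2)²/(1.51 × 10^-4) = 1.11 M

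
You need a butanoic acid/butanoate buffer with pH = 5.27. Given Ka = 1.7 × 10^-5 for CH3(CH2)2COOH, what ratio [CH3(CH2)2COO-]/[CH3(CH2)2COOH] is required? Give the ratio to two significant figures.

ratio = 3.2

pKa = -log(1.7 × 10^-5) = 4.770
pH = pKa + log(r) ⇒ log(r) = 5.27 − 4.770 = +0.500
r = [CH3(CH2)2COO-]/[CH3(CH2)2COOH] = 10^(+0.500) = 3.16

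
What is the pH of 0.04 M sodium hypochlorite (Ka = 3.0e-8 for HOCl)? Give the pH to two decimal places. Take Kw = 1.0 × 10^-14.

pH = 10.06

OCl- is the conjugate base of the weak acid HOCl.
Kb = Kw/Ka = 1.0×10^-14 / 3.0 × 10^-8 = 3.33 × 10^-7
Kb = [OH-]²/(0.04 − [OH-]) = 3.33 × 10^-7
Assume [OH-] ≪ 0.04: [OH-] ≈ √(3.33 × 10^-7 × 0.04) = 1.15 × 10^-4 M
([OH-]/C₀ = 0.29% < 5%, so the approximation holds.)
pOH = −log(1.15 × 10^-4) = 3.94; pH = 14.00 − 3.94 = 10.06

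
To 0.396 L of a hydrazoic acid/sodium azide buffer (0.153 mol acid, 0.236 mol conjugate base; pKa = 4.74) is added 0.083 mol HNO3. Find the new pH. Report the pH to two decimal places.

Added H+ converts N3- to HN3: HN3 → 0.236 mol, N3- → 0.153 mol.
Henderson–Hasselbalch with mole ratio 0.153/0.236: pH = 4.74 + (-0.188)

pH = 4.55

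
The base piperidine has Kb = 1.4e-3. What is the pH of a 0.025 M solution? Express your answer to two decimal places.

C5H10NH + H2O ⇌ C5H10NH2+ + OH-
Let x = [OH-] at equilibrium. Kb = x²/(0.025 − x).
The 5% rule fails; solving x² + Kb·x − Kb·C₀ = 0 exactly:
x = (−Kb + √(Kb² + 4·Kb·C₀))/2 = 5.26 × 10^-3 M
pOH = −log(5.26 × 10^-3) = 2.28; pH = 14.00 − 2.28 = 11.72

pH = 11.72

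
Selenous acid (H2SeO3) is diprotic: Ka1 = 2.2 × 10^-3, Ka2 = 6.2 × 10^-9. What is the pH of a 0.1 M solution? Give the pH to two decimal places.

pH = 1.86

Since Ka1 ≫ Ka2, the first ionization dominates [H+].
Ka1 = x²/(0.1 − x) = 2.2 × 10^-3
Solving the quadratic: x = (−Ka1 + √(Ka1² + 4·Ka1·C₀))/2 = 1.38 × 10^-2 M
pH = −log(1.38 × 10^-2) = 1.86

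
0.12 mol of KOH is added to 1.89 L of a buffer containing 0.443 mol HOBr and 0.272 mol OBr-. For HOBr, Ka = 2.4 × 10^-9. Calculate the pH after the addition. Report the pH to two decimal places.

OH- converts HOBr to OBr-: HOBr → 0.323 mol, OBr- → 0.392 mol.
pKa = −log(2.4 × 10^-9) = 8.620
Henderson–Hasselbalch with mole ratio 0.392/0.323: pH = 8.620 + (+0.084)

pH = 8.70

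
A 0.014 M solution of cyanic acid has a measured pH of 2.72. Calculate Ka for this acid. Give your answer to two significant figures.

Ka = 3.0 × 10^-4

[H+] = 10^(-2.72) = 1.91 × 10^-3 M
At equilibrium [HA] = 0.014 − 1.91 × 10^-3 = 1.21 × 10^-2 M
Ka = [H+][A-]/[HA] = (1.91 × 10^-3)² / 1.21 × 10^-2 = 3.0 × 10^-4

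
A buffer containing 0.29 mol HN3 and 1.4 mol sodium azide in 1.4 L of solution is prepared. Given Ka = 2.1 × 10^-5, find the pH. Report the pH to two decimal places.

pH = 5.36

pKa = −log(2.1 × 10^-5) = 4.678
Henderson–Hasselbalch: pH = pKa + log([N3-]/[HN3]) = 4.678 + log(1.4/0.29)
pH = 4.678 + (+0.684) = 5.36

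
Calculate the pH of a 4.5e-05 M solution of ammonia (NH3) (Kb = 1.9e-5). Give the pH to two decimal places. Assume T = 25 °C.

pH = 9.33

NH3 + H2O ⇌ NH4+ + OH-
From the ICE table, Kb = x²/(4.5e-05 − x) = 1.9 × 10^-5.
x is not negligible relative to C₀; solve x² + 1.9e-05·x − 8.55e-10 = 0.
x = (−Kb + √(Kb² + 4·Kb·C₀))/2 = 2.12 × 10^-5 M
pOH = −log(2.12 × 10^-5) = 4.67; pH = 14.00 − 4.67 = 9.33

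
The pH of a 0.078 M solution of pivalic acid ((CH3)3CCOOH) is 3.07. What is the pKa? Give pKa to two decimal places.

[H+] = 10^(-3.07) = 8.51 × 10^-4 M
At equilibrium [HA] = 0.078 − 8.51 × 10^-4 = 7.71 × 10^-2 M
Ka = [H+][A-]/[HA] = (8.51 × 10^-4)² / 7.71 × 10^-2 = 9.39 × 10^-6
pKa = -log(9.39 × 10^-6) = 5.03

pKa = 5.03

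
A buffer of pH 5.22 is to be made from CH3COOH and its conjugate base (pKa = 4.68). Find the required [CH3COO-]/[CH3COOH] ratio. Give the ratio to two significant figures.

ratio = 3.5

pH = pKa + log(r) ⇒ log(r) = 5.22 − 4.68 = +0.54
r = [CH3COO-]/[CH3COOH] = 10^(+0.54) = 3.47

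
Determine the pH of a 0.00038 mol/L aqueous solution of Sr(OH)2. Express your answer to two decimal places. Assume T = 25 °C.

Sr(OH)2 is a strong base (each formula unit releases 2 OH-); [OH-] = 0.00076 M.
pOH = -log(0.00076) = 3.12
pH = 14.00 - 3.12 = 10.88

pH = 10.88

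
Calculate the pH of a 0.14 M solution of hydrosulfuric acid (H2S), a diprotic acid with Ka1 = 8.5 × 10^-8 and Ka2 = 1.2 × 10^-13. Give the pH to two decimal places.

Ka1 ≫ Ka2, so treat the first dissociation as the only significant source of H+.
Ka1 = x²/(0.14 − x) = 8.5 × 10^-8
x ≈ √(8.5 × 10^-8 × 0.14) = 1.09 × 10^-4 M
pH = −log(1.09 × 10^-4) = 3.96

pH = 3.96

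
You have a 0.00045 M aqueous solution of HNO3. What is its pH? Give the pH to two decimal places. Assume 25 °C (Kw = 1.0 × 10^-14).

HNO3 is a strong acid and dissociates completely, so [H+] = 0.00045 M.
pH = -log(0.00045) = 3.35

pH = 3.35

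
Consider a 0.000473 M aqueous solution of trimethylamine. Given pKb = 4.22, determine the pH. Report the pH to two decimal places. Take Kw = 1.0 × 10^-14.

(CH3)3N + H2O ⇌ (CH3)3NH+ + OH-
Kb = 10^(−4.22) = 6.03 × 10^-5
Kb = [OH-]²/(0.000473 − [OH-]) = 6.03 × 10^-5
The 5% rule fails; solving [OH-]² + Kb·[OH-] − Kb·C₀ = 0 exactly:
[OH-] = (−Kb + √(Kb² + 4·Kb·C₀))/2 = 1.41 × 10^-4 M
pOH = −log(1.41 × 10^-4) = 3.85; pH = 14.00 − 3.85 = 10.15

pH = 10.15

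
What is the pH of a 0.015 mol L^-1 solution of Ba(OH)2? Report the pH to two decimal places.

Ba(OH)2 is a strong base (each formula unit releases 2 OH-); [OH-] = 0.03 M.
pOH = -log(0.03) = 1.52
pH = 14.00 - 1.52 = 12.48

pH = 12.48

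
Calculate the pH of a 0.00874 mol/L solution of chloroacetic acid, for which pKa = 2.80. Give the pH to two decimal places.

pH = 2.52

ClCH2COOH ⇌ ClCH2COO- + H+
Ka = 10^(−2.80) = 1.58 × 10^-3
Let x = [H+] at equilibrium. Ka = x²/(0.00874 − x).
The 5% rule fails; solving x² + Ka·x − Ka·C₀ = 0 exactly:
x = [−0.00158 + √(0.00158² + 5.52e-05)]/2 = 3.01 × 10^-3 M
pH = −log(3.01 × 10^-3) = 2.52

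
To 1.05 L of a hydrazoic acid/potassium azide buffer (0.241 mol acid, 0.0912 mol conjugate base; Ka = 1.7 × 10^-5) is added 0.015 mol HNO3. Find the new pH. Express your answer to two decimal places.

After neutralization: n(HN3) = 0.256 mol, n(N3-) = 0.0762 mol.
pKa = −log(1.7 × 10^-5) = 4.770
pH = pKa + log(n_N3-/n_HN3) = 4.770 + log(0.0762/0.256) = 4.770 + (-0.526)

pH = 4.24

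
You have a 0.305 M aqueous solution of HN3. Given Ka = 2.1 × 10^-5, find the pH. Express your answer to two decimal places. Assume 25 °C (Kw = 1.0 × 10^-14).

pH = 2.60

HN3 ⇌ N3- + H+
From the ICE table, Ka = [H+]²/(0.305 − [H+]) = 2.1 × 10^-5.
Neglecting [H+] in the denominator: [H+] = √(2.1 × 10^-5 × 0.305) = 2.53 × 10^-3 M
Check: 0.83% ionized — well under 5%, approximation valid.
pH = −log(2.53 × 10^-3) = 2.60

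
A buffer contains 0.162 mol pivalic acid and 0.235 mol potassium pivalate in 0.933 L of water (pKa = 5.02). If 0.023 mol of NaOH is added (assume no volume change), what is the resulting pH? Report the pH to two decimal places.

pH = 5.29

After neutralization: n((CH3)3CCOOH) = 0.139 mol, n((CH3)3CCOO-) = 0.258 mol.
pH = pKa + log([A⁻]/[HA]) = 5.02 + log(0.258/0.139) = 5.02 +0.269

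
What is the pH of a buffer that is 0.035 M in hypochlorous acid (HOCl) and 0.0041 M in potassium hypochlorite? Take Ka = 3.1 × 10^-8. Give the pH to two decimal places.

pKa = −log(3.1 × 10^-8) = 7.509
pH = pKa + log([A⁻]/[HA]) = 7.509 + log(0.0041/0.035)
pH = 7.509 + (-0.931) = 6.58

pH = 6.58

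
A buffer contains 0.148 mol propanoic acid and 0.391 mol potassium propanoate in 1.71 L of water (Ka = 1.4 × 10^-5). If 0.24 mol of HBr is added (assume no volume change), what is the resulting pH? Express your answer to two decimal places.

pH = 4.44

After neutralization: n(CH3CH2COOH) = 0.388 mol, n(CH3CH2COO-) = 0.151 mol.
pKa = −log(1.4 × 10^-5) = 4.854
pH = pKa + log([A⁻]/[HA]) = 4.854 + log(0.151/0.388) = 4.854 -0.410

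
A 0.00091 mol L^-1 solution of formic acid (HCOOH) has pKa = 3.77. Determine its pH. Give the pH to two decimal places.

HCOOH ⇌ HCOO- + H+
Ka = 10^(−3.77) = 1.70 × 10^-4
Ka = [H+]²/(0.00091 − [H+]) = 1.70 × 10^-4
The 5% rule fails; solving [H+]² + Ka·[H+] − Ka·C₀ = 0 exactly:
[H+] = (−Ka + √(Ka² + 4·Ka·C₀))/2 = 3.17 × 10^-4 M
pH = −log[H+] = −log(3.17 × 10^-4) = 3.50

pH = 3.50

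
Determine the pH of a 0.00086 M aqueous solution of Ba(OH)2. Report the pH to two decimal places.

Ba(OH)2 is a strong base (each formula unit releases 2 OH-); [OH-] = 0.00172 M.
pOH = -log(0.00172) = 2.76
pH = 14.00 - 2.76 = 11.24

pH = 11.24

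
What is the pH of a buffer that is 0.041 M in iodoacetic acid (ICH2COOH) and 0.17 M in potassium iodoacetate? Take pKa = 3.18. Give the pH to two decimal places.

pH = 3.80

Using pH = pKa + log([base]/[acid]) with [base]/[acid] = 0.17/0.041:
pH = 3.18 + (+0.618) = 3.80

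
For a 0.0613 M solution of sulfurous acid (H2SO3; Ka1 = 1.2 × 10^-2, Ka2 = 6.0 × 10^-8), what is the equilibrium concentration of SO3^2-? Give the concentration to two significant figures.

First ionization gives [H+] ≈ [HSO3-] = 2.18 × 10^-2 M.
Second step: Ka2 = [H+][SO3^2-]/[HSO3-] ≈ [SO3^2-] (since [H+] ≈ [HSO3-]).
So [SO3^2-] ≈ Ka2.

6.0 × 10^-8 M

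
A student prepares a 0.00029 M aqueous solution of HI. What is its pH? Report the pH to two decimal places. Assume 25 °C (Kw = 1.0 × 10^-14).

HI is a strong acid and dissociates completely, so [H+] = 0.00029 M.
pH = -log(0.00029) = 3.54

pH = 3.54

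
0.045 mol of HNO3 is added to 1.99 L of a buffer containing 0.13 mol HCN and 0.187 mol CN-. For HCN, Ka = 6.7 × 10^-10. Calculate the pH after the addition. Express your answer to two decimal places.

pH = 9.08

After neutralization: n(HCN) = 0.175 mol, n(CN-) = 0.142 mol.
pKa = −log(6.7 × 10^-10) = 9.174
Henderson–Hasselbalch with mole ratio 0.142/0.175: pH = 9.174 + (-0.091)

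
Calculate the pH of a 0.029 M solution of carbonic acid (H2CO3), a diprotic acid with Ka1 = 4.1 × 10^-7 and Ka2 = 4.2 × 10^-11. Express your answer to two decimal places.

pH = 3.96

Since Ka1 ≫ Ka2, the first ionization dominates [H+].
Ka1 = x²/(0.029 − x) = 4.1 × 10^-7
x ≈ √(4.1 × 10^-7 × 0.029) = 1.09 × 10^-4 M
pH = −log(1.09 × 10^-4) = 3.96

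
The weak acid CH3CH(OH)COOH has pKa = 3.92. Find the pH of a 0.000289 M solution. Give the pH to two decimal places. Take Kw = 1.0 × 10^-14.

pH = 3.87

CH3CH(OH)COOH ⇌ CH3CH(OH)COO- + H+
Ka = 10^(−3.92) = 1.20 × 10^-4
Ka = [H+]²/(0.000289 − [H+]) = 1.20 × 10^-4
[H+] is not negligible relative to C₀; solve [H+]² + 0.00012·[H+] − 3.47e-08 = 0.
[H+] = (−Ka + √(Ka² + 4·Ka·C₀))/2 = 1.36 × 10^-4 M
pH = −log[H+] = −log(1.36 × 10^-4) = 3.87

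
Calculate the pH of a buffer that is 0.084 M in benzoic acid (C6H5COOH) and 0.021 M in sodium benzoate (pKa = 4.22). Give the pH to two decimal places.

Henderson–Hasselbalch: pH = pKa + log([C6H5COO-]/[C6H5COOH]) = 4.22 + log(0.021/0.084)
pH = 4.22 + (-0.602) = 3.62

pH = 3.62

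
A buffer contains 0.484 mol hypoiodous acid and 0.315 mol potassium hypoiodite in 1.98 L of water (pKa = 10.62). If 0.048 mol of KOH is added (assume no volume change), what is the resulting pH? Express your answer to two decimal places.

After neutralization: n(HOI) = 0.436 mol, n(OI-) = 0.363 mol.
pH = pKa + log([A⁻]/[HA]) = 10.62 + log(0.363/0.436) = 10.62 -0.080

pH = 10.54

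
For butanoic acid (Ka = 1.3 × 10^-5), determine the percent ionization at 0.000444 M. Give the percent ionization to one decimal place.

CH3(CH2)2COOH ⇌ CH3(CH2)2COO- + H+; let x = [H+] at equilibrium.
Ka = x²/(C₀ − x); solving the quadratic gives x = 6.98 × 10^-5 M.
% ionization = x/C₀ × 100% = 6.98 × 10^-5/0.000444 × 100% = 15.7%

15.7%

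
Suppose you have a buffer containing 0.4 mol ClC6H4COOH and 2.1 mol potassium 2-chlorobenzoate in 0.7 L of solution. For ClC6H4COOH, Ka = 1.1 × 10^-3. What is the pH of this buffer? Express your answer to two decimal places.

pKa = −log(1.1 × 10^-3) = 2.959
Henderson–Hasselbalch: pH = pKa + log([ClC6H4COO-]/[ClC6H4COOH]) = 2.959 + log(2.1/0.4)
pH = 2.959 + (+0.720) = 3.68

pH = 3.68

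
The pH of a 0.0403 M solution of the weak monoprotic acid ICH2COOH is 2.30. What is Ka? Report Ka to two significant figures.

Ka = 7.1 × 10^-4

[H+] = 10^(-2.30) = 5.01 × 10^-3 M
At equilibrium [HA] = 0.0403 − 5.01 × 10^-3 = 3.53 × 10^-2 M
Ka = [H+][A-]/[HA] = (5.01 × 10^-3)² / 3.53 × 10^-2 = 7.1 × 10^-4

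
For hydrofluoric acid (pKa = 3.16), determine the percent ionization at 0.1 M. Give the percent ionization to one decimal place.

8.0%

HF ⇌ F- + H+; let x = [H+] at equilibrium.
Ka = 10^(−3.16) = 6.92 × 10^-4
Solve x² + 0.000692x − 6.92e-05 = 0 → x = 7.98 × 10^-3 M
% ionization = x/C₀ × 100% = 7.98 × 10^-3/0.1 × 100% = 8.0%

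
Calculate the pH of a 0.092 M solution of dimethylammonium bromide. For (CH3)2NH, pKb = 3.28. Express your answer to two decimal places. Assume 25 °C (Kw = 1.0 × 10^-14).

(CH3)2NH2+ is the conjugate acid of the weak base (CH3)2NH.
Kb = 10^(−3.28) = 5.25 × 10^-4
Ka = Kw/Kb = 1.0×10^-14 / 5.25 × 10^-4 = 1.90 × 10^-11
Ka = [H+]²/(0.092 − [H+]) = 1.90 × 10^-11
Since Ka ≪ C₀, [H+] ≈ √(Ka·C₀) = 1.32 × 10^-6 M.
pH = −log(1.32 × 10^-6) = 5.88

pH = 5.88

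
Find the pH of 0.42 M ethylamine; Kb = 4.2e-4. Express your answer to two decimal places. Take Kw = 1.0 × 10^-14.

pH = 12.12

C2H5NH2 + H2O ⇌ C2H5NH3+ + OH-
Kb = x²/(0.42 − x) = 4.2 × 10^-4
Neglecting x in the denominator: x = √(4.2 × 10^-4 × 0.42) = 1.33 × 10^-2 M
pOH = 1.88, so pH = 14.00 − pOH = 12.12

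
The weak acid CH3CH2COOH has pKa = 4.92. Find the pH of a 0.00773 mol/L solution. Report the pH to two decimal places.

pH = 3.52

CH3CH2COOH ⇌ CH3CH2COO- + H+
Ka = 10^(−4.92) = 1.20 × 10^-5
Ka = [H+]²/(0.00773 − [H+]) = 1.20 × 10^-5
Assume [H+] ≪ 0.00773: [H+] ≈ √(1.20 × 10^-5 × 0.00773) = 3.05 × 10^-4 M
pH = −log(3.05 × 10^-4) = 3.52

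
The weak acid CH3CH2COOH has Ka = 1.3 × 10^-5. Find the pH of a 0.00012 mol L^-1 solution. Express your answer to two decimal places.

pH = 4.47

CH3CH2COOH ⇌ CH3CH2COO- + H+
Ka = x²/(0.00012 − x) = 1.3 × 10^-5
Here C₀/Ka ≈ 9.23, so the small-x approximation fails. Use the quadratic:
x = (−Ka + √(Ka² + 4·Ka·C₀))/2 = 3.35 × 10^-5 M
pH = −log(3.35 × 10^-5) = 4.47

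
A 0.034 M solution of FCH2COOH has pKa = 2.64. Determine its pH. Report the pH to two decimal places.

pH = 2.11

FCH2COOH ⇌ FCH2COO- + H+
Ka = 10^(−2.64) = 2.29 × 10^-3
Ka = x²/(0.034 − x) = 2.29 × 10^-3
x is not negligible relative to C₀; solve x² + 0.00229·x − 7.79e-05 = 0.
x = [−0.00229 + √(0.00229² + 0.000311)]/2 = 7.75 × 10^-3 M
pH = −log(7.75 × 10^-3) = 2.11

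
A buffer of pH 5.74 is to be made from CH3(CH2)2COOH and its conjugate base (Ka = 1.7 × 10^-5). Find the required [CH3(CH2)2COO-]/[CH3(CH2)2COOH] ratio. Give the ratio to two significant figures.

pKa = -log(1.7 × 10^-5) = 4.770
pH = pKa + log(r) ⇒ log(r) = 5.74 − 4.770 = +0.970
r = [CH3(CH2)2COO-]/[CH3(CH2)2COOH] = 10^(+0.970) = 9.33

ratio = 9.3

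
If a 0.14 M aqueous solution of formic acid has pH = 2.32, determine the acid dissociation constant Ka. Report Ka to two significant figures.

Ka = 1.7 × 10^-4

[H+] = 10^(-2.32) = 4.79 × 10^-3 M
At equilibrium [HA] = 0.14 − 4.79 × 10^-3 = 1.35 × 10^-1 M
Ka = [H+][A-]/[HA] = (4.79 × 10^-3)² / 1.35 × 10^-1 = 1.7 × 10^-4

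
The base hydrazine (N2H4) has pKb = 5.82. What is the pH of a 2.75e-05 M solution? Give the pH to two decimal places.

pH = 8.76

N2H4 + H2O ⇌ N2H5+ + OH-
Kb = 10^(−5.82) = 1.51 × 10^-6
Kb = [OH-]²/(2.75e-05 − [OH-]) = 1.51 × 10^-6
The 5% rule fails; solving [OH-]² + Kb·[OH-] − Kb·C₀ = 0 exactly:
[OH-] = (−Kb + √(Kb² + 4·Kb·C₀))/2 = 5.73 × 10^-6 M
pOH = 5.24, so pH = 14.00 − pOH = 8.76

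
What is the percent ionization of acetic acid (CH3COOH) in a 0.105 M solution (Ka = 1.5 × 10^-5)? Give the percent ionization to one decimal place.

CH3COOH ⇌ CH3COO- + H+; let x = [H+] at equilibrium.
x ≈ √(Ka·C₀) = √(1.5 × 10^-5 × 0.105) = 1.25 × 10^-3 M
Fraction ionized = 1.25 × 10^-3 / 0.105 = 0.0119 → 1.2%

1.2%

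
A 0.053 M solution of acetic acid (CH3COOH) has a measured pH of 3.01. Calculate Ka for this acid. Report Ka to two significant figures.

Ka = 1.8 × 10^-5

[H+] = 10^(-3.01) = 9.77 × 10^-4 M
At equilibrium [HA] = 0.053 − 9.77 × 10^-4 = 5.20 × 10^-2 M
Ka = [H+][A-]/[HA] = (9.77 × 10^-4)² / 5.20 × 10^-2 = 1.8 × 10^-5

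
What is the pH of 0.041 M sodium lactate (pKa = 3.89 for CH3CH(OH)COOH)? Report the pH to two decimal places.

CH3CH(OH)COO- is the conjugate base of the weak acid CH3CH(OH)COOH.
Ka = 10^(−3.89) = 1.29 × 10^-4
Kb = Kw/Ka = 1.0×10^-14 / 1.29 × 10^-4 = 7.75 × 10^-11
From the ICE table, Kb = x²/(0.041 − x) = 7.75 × 10^-11.
Neglecting x in the denominator: x = √(7.75 × 10^-11 × 0.041) = 1.78 × 10^-6 M
pOH = −log(1.78 × 10^-6) = 5.75; pH = 14.00 − 5.75 = 8.25

pH = 8.25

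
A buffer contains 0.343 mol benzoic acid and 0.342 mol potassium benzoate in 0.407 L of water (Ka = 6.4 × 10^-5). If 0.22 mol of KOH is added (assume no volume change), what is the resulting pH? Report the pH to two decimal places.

pH = 4.85

OH- converts C6H5COOH to C6H5COO-: C6H5COOH → 0.123 mol, C6H5COO- → 0.562 mol.
pKa = −log(6.4 × 10^-5) = 4.194
Henderson–Hasselbalch with mole ratio 0.562/0.123: pH = 4.194 + (+0.660)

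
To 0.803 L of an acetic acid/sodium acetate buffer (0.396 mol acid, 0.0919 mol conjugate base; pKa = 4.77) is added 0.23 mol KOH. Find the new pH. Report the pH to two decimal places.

pH = 5.06

OH- converts CH3COOH to CH3COO-: CH3COOH → 0.166 mol, CH3COO- → 0.322 mol.
pH = pKa + log([A⁻]/[HA]) = 4.77 + log(0.322/0.166) = 4.77 +0.288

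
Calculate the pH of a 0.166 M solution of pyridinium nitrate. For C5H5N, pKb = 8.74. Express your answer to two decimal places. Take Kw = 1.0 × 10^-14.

C5H5NH+ is the conjugate acid of the weak base C5H5N.
Kb = 10^(−8.74) = 1.82 × 10^-9
Ka = Kw/Kb = 1.0×10^-14 / 1.82 × 10^-9 = 5.49 × 10^-6
Ka = x²/(0.166 − x) = 5.49 × 10^-6
Since Ka ≪ C₀, x ≈ √(Ka·C₀) = 9.55 × 10^-4 M.
Check: 0.58% ionized — well under 5%, approximation valid.
pH = −log[H+] = −log(9.55 × 10^-4) = 3.02

pH = 3.02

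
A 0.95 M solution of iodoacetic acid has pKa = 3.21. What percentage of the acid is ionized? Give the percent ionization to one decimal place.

2.5%

ICH2COOH ⇌ ICH2COO- + H+; let x = [H+] at equilibrium.
Ka = 10^(−3.21) = 6.17 × 10^-4
x ≈ √(Ka·C₀) = √(6.17 × 10^-4 × 0.95) = 2.42 × 10^-2 M
% ionization = x/C₀ × 100% = 2.42 × 10^-2/0.95 × 100% = 2.5%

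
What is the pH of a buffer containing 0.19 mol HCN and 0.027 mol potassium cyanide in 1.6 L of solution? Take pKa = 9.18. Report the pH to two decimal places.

pH = pKa + log([A⁻]/[HA]) = 9.18 + log(0.027/0.19)
pH = 9.18 + (-0.847) = 8.33

pH = 8.33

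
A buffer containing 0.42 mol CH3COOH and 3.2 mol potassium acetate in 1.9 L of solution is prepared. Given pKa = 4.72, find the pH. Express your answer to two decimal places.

pH = pKa + log([A⁻]/[HA]) = 4.72 + log(3.2/0.42)
pH = 4.72 + (+0.882) = 5.60

pH = 5.60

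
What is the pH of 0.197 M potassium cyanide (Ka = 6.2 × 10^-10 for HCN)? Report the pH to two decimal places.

pH = 11.25

CN- is the conjugate base of the weak acid HCN.
Kb = Kw/Ka = 1.0×10^-14 / 6.2 × 10^-10 = 1.61 × 10^-5
From the ICE table, Kb = x²/(0.197 − x) = 1.61 × 10^-5.
Assume x ≪ 0.197: x ≈ √(1.61 × 10^-5 × 0.197) = 1.78 × 10^-3 M
(x/C₀ = 0.9% < 5%, so the approximation holds.)
pOH = 2.75, so pH = 14.00 − pOH = 11.25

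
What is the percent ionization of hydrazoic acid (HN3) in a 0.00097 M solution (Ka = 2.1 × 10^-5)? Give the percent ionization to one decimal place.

13.7%

HN3 ⇌ N3- + H+; let x = [H+] at equilibrium.
Solve x² + 2.1e-05x − 2.04e-08 = 0 → x = 1.33 × 10^-4 M
% ionization = x/C₀ × 100% = 1.33 × 10^-4/0.00097 × 100% = 13.7%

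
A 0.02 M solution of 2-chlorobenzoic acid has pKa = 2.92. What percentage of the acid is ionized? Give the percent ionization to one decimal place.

21.7%

ClC6H4COOH ⇌ ClC6H4COO- + H+; let x = [H+] at equilibrium.
Ka = 10^(−2.92) = 1.20 × 10^-3
Ka = x²/(C₀ − x); solving the quadratic gives x = 4.34 × 10^-3 M.
% ionization = x/C₀ × 100% = 4.34 × 10^-3/0.02 × 100% = 21.7%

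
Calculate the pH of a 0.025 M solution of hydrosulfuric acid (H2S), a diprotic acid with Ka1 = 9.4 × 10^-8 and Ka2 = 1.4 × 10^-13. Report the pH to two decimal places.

pH = 4.31

Ka1 ≫ Ka2, so treat the first dissociation as the only significant source of H+.
Ka1 = x²/(0.025 − x) = 9.4 × 10^-8
x ≈ √(9.4 × 10^-8 × 0.025) = 4.85 × 10^-5 M
pH = −log(4.85 × 10^-5) = 4.31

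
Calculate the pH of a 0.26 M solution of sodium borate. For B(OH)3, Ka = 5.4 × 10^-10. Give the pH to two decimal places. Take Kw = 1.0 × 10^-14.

B(OH)4- is the conjugate base of the weak acid B(OH)3.
Kb = Kw/Ka = 1.0×10^-14 / 5.4 × 10^-10 = 1.85 × 10^-5
Kb = x²/(0.26 − x) = 1.85 × 10^-5
Since Kb ≪ C₀, x ≈ √(Kb·C₀) = 2.19 × 10^-3 M.
(x/C₀ = 0.84% < 5%, so the approximation holds.)
pOH = 2.66, so pH = 14.00 − pOH = 11.34

pH = 11.34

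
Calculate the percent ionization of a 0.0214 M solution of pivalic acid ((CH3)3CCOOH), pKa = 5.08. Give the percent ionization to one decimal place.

2.0%

(CH3)3CCOOH ⇌ (CH3)3CCOO- + H+; let x = [H+] at equilibrium.
Ka = 10^(−5.08) = 8.32 × 10^-6
x ≈ √(Ka·C₀) = √(8.32 × 10^-6 × 0.0214) = 4.22 × 10^-4 M
% ionization = x/C₀ × 100% = 4.22 × 10^-4/0.0214 × 100% = 2.0%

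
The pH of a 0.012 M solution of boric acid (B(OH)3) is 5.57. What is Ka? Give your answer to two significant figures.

[H+] = 10^(-5.57) = 2.69 × 10^-6 M
At equilibrium [HA] = 0.012 − 2.69 × 10^-6 = 1.20 × 10^-2 M
Ka = [H+][A-]/[HA] = (2.69 × 10^-6)² / 1.20 × 10^-2 = 6.0 × 10^-10

Ka = 6.0 × 10^-10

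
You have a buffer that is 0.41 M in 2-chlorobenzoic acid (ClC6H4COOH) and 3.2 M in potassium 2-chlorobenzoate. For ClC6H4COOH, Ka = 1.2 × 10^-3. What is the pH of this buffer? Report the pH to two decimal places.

pH = 3.81

pKa = −log(1.2 × 10^-3) = 2.921
Using pH = pKa + log([base]/[acid]) with [base]/[acid] = 3.2/0.41:
pH = 2.921 + (+0.892) = 3.81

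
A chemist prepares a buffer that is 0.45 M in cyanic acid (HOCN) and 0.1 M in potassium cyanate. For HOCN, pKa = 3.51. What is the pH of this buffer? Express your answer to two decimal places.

pH = 2.86

Using pH = pKa + log([base]/[acid]) with [base]/[acid] = 0.1/0.45:
pH = 3.51 + (-0.653) = 2.86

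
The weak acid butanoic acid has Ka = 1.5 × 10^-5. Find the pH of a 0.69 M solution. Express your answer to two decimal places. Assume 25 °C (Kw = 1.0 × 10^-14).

pH = 2.49

CH3(CH2)2COOH ⇌ CH3(CH2)2COO- + H+
Ka = [H+]²/(0.69 − [H+]) = 1.5 × 10^-5
Neglecting [H+] in the denominator: [H+] = √(1.5 × 10^-5 × 0.69) = 3.22 × 10^-3 M
([H+]/C₀ = 0.47% < 5%, so the approximation holds.)
pH = −log(3.22 × 10^-3) = 2.49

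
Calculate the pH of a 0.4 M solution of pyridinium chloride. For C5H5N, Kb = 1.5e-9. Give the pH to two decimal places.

pH = 2.79

C5H5NH+ is the conjugate acid of the weak base C5H5N.
Ka = Kw/Kb = 1.0×10^-14 / 1.5 × 10^-9 = 6.67 × 10^-6
Ka = [H+]²/(0.4 − [H+]) = 6.67 × 10^-6
Since Ka ≪ C₀, [H+] ≈ √(Ka·C₀) = 1.63 × 10^-3 M.
([H+]/C₀ = 0.41% < 5%, so the approximation holds.)
pH = −log[H+] = −log(1.63 × 10^-3) = 2.79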